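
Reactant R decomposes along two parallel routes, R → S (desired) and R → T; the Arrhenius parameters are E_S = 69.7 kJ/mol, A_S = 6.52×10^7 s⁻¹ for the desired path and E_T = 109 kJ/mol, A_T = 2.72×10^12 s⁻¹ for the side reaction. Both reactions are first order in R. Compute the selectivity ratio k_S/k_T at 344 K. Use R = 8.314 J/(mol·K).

k_S/k_T = (A_S/A_T)·exp[−(E_S−E_T)/(RT)] = (A_S/A_T)·exp[(E_T−E_S)/(RT)].
(E_T−E_S)/(RT) = (109−69.7)×10³/(8.314×344) = 39300/2860 = 13.74.
k_S/k_T = (6.52×10^7/2.72×10^12)·exp(13.74) = 2.397×10^-5 × 9.284×10^5 = 22.3.
Since E_S < E_T, lowering the temperature improves selectivity toward S.

22.3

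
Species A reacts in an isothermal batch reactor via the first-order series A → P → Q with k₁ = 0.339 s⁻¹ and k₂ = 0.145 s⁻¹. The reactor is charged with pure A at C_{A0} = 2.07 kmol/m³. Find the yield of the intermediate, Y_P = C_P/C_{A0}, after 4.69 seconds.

For first-order series with pure A initially, C_P(t) = k₁C_{A0}/(k₂−k₁)·(e^(−k₁t) − e^(−k₂t)).
e^(−k₁t) = e^(−0.339×4.69) = e^(−1.590) = 0.2039; e^(−k₂t) = e^(−0.6801) = 0.5066.
C_P = 0.339×2.07/(0.145−0.339) × (0.2039−0.5066) = (-3.617)×(-0.3026) = 1.095 kmol/m³.
Y_P = C_P/C_{A0} = 1.095/2.07 = 0.529.

0.529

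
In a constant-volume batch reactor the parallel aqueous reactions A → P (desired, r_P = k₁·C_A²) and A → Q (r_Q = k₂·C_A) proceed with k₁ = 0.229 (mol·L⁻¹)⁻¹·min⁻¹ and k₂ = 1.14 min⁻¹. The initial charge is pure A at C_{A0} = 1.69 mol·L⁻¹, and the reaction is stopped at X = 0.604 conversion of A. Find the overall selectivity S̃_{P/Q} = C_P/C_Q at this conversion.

0.234

C_A = C_{A0}(1−X) = 0.6692 mol·L⁻¹.
Along a PFR/batch, dC_Q/dC_A = −r_Q/(r_P+r_Q) = −k₂/(k₂+k₁·C_A).
Integrating from C_{A0} to C_A: C_Q = (1.14/0.229)·ln[(1.14+0.229·1.69)/(1.14+0.229·0.669)] = 4.978·ln(1.527/1.293) = 0.8271 mol·L⁻¹.
Then C_P = (C_{A0}−C_A) − C_Q = 1.021 − 0.8271 = 0.1936 mol·L⁻¹.
S̃_{P/Q} = C_P/C_Q = 0.1936/0.8271 = 0.234.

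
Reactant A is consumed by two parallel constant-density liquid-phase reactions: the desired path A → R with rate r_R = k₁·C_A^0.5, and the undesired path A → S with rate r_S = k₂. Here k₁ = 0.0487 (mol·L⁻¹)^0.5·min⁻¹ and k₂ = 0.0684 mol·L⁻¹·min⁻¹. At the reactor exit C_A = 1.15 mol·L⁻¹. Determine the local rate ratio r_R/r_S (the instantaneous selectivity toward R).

S_{R/S} = r_R/r_S = (k₁·C_A^0.5)/(k₂) = (k₁/k₂)·C_A^0.5.
= (0.0487×1.150^0.5) / (0.0684) = 0.05222/0.06840 = 0.764.

0.764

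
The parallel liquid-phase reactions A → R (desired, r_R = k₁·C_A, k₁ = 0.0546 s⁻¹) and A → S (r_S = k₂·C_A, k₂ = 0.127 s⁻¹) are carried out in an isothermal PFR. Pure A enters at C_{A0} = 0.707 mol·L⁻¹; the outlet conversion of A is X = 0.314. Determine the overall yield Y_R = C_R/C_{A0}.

C_A = C_{A0}(1−X) = 0.4850 mol·L⁻¹.
Both paths are first order in A, so the instantaneous fraction to R is constant: dC_R/d(−C_A) = k₁/(k₁+k₂) = 0.3007.
C_R = 0.3007·(C_{A0}−C_A) = 0.3007×0.2220 = 0.0667 mol·L⁻¹.
Y_R = C_R/C_{A0} = 0.06675/0.707 = 0.0944.

0.0944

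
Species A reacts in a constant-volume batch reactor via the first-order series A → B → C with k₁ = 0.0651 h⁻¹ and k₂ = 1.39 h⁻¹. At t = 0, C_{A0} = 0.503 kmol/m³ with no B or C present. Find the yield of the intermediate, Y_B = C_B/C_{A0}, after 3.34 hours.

For first-order series with pure A initially, C_B(t) = k₁C_{A0}/(k₂−k₁)·(e^(−k₁t) − e^(−k₂t)).
e^(−k₁t) = e^(−0.0651×3.34) = e^(−0.2174) = 0.8046; e^(−k₂t) = e^(−4.643) = 0.009633.
C_B = 0.0651×0.503/(1.39−0.0651) × (0.8046−0.009633) = 0.02472×0.7949 = 0.01965 kmol/m³.
Y_B = C_B/C_{A0} = 0.01965/0.503 = 0.0391.

0.0391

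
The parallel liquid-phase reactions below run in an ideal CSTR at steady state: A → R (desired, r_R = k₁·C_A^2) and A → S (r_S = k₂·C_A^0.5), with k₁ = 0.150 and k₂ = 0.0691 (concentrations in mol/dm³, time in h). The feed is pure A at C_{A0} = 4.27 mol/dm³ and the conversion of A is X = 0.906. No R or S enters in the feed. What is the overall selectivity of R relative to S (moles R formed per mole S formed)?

0.552

Exit C_A = C_{A0}(1−X) = 4.27×0.0940 = 0.4014 mol/dm³.
A CSTR operates uniformly at the exit composition, giving r_R = 0.02417 and r_S = 0.04378 (each k·C_A^n at C_A = 0.4014).
Overall selectivity = C_R/C_S = r_Rτ/(r_Sτ) = r_R/r_S = 0.552.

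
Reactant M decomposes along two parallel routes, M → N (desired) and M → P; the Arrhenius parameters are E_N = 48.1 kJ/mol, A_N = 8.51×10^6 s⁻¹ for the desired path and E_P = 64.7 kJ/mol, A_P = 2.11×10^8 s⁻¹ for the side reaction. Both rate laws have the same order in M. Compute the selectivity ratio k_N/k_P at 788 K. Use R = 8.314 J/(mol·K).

0.508

k_N/k_P = (A_N/A_P)·exp[−(E_N−E_P)/(RT)] = (A_N/A_P)·exp[(E_P−E_N)/(RT)].
(E_P−E_N)/(RT) = (64.7−48.1)×10³/(8.314×788) = 16600/6551 = 2.534.
k_N/k_P = (8.51×10^6/2.11×10^8)·exp(2.534) = 0.04033 × 12.60 = 0.508.
Since E_N < E_P, lowering the temperature improves selectivity toward N.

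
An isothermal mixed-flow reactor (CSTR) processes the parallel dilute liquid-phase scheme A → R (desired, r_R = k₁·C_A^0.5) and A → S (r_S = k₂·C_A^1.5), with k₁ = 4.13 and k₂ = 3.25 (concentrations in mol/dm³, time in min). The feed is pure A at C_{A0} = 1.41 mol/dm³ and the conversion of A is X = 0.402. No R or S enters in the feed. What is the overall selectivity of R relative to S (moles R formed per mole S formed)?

1.51

Exit C_A = C_{A0}(1−X) = 1.41×0.598 = 0.8432 mol/dm³.
A CSTR operates uniformly at the exit composition, giving r_R = 3.792 and r_S = 2.516 (each k·C_A^n at C_A = 0.8432).
Overall selectivity = C_R/C_S = r_Rτ/(r_Sτ) = r_R/r_S = 1.51.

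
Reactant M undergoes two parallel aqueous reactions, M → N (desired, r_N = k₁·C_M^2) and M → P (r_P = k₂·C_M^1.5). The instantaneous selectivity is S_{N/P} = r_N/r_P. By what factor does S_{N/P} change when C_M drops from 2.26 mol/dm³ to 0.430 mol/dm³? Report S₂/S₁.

S_{N/P} = (k₁/k₂)·C_M^0.5, so S₂/S₁ = (C_{M,2}/C_{M,1})^0.5.
= (0.430/2.26)^0.5 = (0.1903)^0.5 = 0.436.

0.436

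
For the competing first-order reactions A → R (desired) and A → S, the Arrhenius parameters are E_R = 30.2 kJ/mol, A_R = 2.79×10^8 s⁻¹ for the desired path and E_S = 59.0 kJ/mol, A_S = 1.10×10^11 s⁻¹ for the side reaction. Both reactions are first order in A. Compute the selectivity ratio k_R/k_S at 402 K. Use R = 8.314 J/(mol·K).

14.0

k_R/k_S = (A_R/A_S)·exp[−(E_R−E_S)/(RT)] = (A_R/A_S)·exp[(E_S−E_R)/(RT)].
(E_S−E_R)/(RT) = (59.0−30.2)×10³/(8.314×402) = 28800/3342 = 8.617.
k_R/k_S = (2.79×10^8/1.10×10^11)·exp(8.617) = 0.002536 × 5525 = 14.0.
Since E_R < E_S, lowering the temperature improves selectivity toward R.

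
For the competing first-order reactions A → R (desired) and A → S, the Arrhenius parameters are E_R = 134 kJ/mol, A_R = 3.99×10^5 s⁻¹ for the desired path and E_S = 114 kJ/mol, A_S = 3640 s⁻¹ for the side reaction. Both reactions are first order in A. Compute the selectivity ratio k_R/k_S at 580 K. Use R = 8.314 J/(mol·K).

1.73

Since both paths have the same order in A, the concentration cancels and S_{R/S} = k_R/k_S = (A_R/A_S)·exp[(E_S−E_R)/(RT)].
(E_S−E_R)/(RT) = (114−134)×10³/(8.314×580) = -20000/4822 = -4.148.
k_R/k_S = (3.99×10^5/3640)·exp(-4.148) = 109.6 × 0.01580 = 1.73.
Since E_R > E_S, raising the temperature improves selectivity toward R.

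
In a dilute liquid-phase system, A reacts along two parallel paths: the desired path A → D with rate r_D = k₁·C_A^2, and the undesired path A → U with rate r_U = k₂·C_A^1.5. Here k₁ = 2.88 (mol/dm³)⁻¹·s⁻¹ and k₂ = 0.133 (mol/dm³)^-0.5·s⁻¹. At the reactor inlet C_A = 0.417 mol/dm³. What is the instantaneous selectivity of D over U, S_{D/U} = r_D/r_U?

14.0

S_{D/U} = r_D/r_U = (k₁·C_A^2)/(k₂·C_A^1.5) = (k₁/k₂)·C_A^0.5.
= (2.88×0.4170^2) / (0.133×0.4170^1.5) = 0.5008/0.03581 = 14.0.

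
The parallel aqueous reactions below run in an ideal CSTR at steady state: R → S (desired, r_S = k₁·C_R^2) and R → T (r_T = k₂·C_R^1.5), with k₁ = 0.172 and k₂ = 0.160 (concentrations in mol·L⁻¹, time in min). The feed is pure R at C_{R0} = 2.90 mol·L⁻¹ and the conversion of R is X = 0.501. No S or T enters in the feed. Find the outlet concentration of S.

0.819 mol·L⁻¹

Exit C_R = C_{R0}(1−X) = 2.90×0.499 = 1.447 mol·L⁻¹.
In a CSTR the entire volume is at exit conditions, so r_S = 0.172×1.447^2 = 0.3602 and r_T = 0.160×1.447^1.5 = 0.2785.
Fraction of consumed R going to S: r_S/(r_S+r_T) = 0.5639.
C_S = 0.5639·C_{R0}·X = 0.5639×2.90×0.501 = 0.819 mol·L⁻¹.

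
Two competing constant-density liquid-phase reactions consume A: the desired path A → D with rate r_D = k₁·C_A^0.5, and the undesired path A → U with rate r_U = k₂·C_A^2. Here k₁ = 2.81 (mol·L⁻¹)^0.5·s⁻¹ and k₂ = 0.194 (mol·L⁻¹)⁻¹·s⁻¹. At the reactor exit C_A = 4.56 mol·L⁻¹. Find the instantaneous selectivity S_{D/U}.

S_{D/U} = r_D/r_U = (k₁·C_A^0.5)/(k₂·C_A^2) = (k₁/k₂)·C_A^-1.5.
= (2.81×4.560^0.5) / (0.194×4.560^2) = 6.001/4.034 = 1.49.

1.49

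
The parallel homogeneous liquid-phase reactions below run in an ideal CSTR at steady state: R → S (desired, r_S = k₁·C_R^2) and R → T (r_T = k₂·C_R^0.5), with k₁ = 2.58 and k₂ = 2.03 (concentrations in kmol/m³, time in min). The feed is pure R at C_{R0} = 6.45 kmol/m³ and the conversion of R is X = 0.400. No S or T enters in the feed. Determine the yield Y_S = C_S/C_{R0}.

0.363

Exit C_R = C_{R0}(1−X) = 6.45×0.600 = 3.870 kmol/m³.
A CSTR operates uniformly at the exit composition, giving r_S = 38.64 and r_T = 3.993 (each k·C_R^n at C_R = 3.870).
Fraction of consumed R going to S: r_S/(r_S+r_T) = 0.9063.
C_S = 0.9063·C_{R0}·X = 0.9063×6.45×0.400 = 2.34 kmol/m³; Y_S = C_S/C_{R0} = 0.363.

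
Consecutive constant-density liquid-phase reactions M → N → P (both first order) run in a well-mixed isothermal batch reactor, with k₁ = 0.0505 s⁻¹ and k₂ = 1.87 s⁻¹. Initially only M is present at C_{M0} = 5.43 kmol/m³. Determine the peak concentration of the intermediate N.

0.133 kmol/m³

For a first-order series the maximum intermediate yield is C_{N,max}/C_{M0} = (k₁/k₂)^[k₂/(k₂−k₁)].
= (0.0505/1.87)^(1.87/(1.87−0.0505)) = (0.02701)^(1.028) = 0.02443.
C_{N,max} = 0.02443×5.43 = 0.133 kmol/m³.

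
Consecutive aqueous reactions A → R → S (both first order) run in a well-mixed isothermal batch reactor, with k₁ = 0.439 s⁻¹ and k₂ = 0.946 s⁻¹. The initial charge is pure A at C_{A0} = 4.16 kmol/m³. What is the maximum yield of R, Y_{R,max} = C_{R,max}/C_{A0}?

0.239

For a first-order series the maximum intermediate yield is C_{R,max}/C_{A0} = (k₁/k₂)^[k₂/(k₂−k₁)].
= (0.439/0.946)^(0.946/(0.946−0.439)) = (0.4641)^(1.866) = 0.2387.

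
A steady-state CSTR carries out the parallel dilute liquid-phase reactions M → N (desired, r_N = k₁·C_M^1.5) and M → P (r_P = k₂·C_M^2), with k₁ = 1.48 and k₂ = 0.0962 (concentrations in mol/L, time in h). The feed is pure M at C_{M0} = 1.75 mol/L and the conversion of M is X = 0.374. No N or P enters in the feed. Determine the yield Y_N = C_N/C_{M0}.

0.350

Exit C_M = C_{M0}(1−X) = 1.75×0.626 = 1.095 mol/L.
A CSTR operates uniformly at the exit composition, giving r_N = 1.697 and r_P = 0.1155 (each k·C_M^n at C_M = 1.095).
Fraction of consumed M going to N: r_N/(r_N+r_P) = 0.9363.
C_N = 0.9363·C_{M0}·X = 0.9363×1.75×0.374 = 0.613 mol/L; Y_N = C_N/C_{M0} = 0.350.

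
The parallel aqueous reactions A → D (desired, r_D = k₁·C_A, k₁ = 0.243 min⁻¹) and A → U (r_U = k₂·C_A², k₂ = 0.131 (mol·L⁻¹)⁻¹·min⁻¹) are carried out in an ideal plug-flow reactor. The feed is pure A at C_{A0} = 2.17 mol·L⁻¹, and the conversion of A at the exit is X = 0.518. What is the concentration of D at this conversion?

0.607 mol·L⁻¹

C_A = C_{A0}(1−X) = 1.046 mol·L⁻¹.
Along a PFR/batch, dC_D/dC_A = −r_D/(r_D+r_U) = −k₁/(k₁+k₂·C_A).
Integrating from C_{A0} to C_A: C_D = (0.243/0.131)·ln[(0.243+0.131·2.17)/(0.243+0.131·1.05)] = 1.855·ln(0.5273/0.3800) = 0.6075 mol·L⁻¹.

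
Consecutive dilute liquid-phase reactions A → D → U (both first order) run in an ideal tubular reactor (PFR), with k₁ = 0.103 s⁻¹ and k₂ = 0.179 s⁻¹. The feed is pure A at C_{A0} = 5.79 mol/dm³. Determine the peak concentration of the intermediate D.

1.58 mol/dm³

Evaluating C_D at τ_opt = ln(k₂/k₁)/(k₂−k₁) gives C_{D,max}/C_{A0} = (k₁/k₂)^[k₂/(k₂−k₁)].
= (0.103/0.179)^(0.179/(0.179−0.103)) = (0.5754)^(2.355) = 0.2721.
C_{D,max} = 0.2721×5.79 = 1.58 mol/dm³.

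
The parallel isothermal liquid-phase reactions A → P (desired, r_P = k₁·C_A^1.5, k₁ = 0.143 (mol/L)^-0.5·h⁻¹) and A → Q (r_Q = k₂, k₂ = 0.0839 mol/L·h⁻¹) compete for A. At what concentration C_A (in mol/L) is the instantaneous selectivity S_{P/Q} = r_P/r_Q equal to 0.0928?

0.144 mol/L

S_{P/Q} = (k₁/k₂)·C_A^1.5 ⇒ C_A = (S·k₂/k₁)^(1/1.5).
= (0.0928×0.0839/0.143)^(0.6667) = (0.05445)^(0.6667) = 0.144 mol/L.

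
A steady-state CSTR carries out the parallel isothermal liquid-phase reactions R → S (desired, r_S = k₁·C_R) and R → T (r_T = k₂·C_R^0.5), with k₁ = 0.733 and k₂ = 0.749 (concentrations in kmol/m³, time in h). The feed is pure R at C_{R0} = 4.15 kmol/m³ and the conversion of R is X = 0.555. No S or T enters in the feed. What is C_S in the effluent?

Exit C_R = C_{R0}(1−X) = 4.15×0.445 = 1.847 kmol/m³.
A CSTR operates uniformly at the exit composition, giving r_S = 1.354 and r_T = 1.018 (each k·C_R^n at C_R = 1.847).
Fraction of consumed R going to S: r_S/(r_S+r_T) = 0.5708.
C_S = 0.5708·C_{R0}·X = 0.5708×4.15×0.555 = 1.31 kmol/m³.

1.31 kmol/m³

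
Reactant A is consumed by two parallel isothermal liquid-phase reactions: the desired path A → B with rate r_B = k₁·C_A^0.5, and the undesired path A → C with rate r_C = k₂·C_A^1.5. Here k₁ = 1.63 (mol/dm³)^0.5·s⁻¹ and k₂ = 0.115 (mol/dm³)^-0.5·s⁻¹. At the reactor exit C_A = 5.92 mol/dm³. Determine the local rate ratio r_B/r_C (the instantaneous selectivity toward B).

S_{B/C} = r_B/r_C = (k₁·C_A^0.5)/(k₂·C_A^1.5) = (k₁/k₂)·C_A⁻¹.
= (1.63×5.920^0.5) / (0.115×5.920^1.5) = 3.966/1.656 = 2.39.

2.39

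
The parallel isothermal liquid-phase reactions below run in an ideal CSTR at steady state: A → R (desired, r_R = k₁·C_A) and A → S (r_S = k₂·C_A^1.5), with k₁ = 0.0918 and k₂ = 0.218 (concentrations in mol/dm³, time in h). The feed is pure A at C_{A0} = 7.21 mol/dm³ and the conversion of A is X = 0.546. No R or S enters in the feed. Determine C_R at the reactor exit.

Exit C_A = C_{A0}(1−X) = 7.21×0.454 = 3.273 mol/dm³.
A CSTR operates uniformly at the exit composition, giving r_R = 0.3005 and r_S = 1.291 (each k·C_A^n at C_A = 3.273).
Fraction of consumed A going to R: r_R/(r_R+r_S) = 0.1888.
C_R = 0.1888·C_{A0}·X = 0.1888×7.21×0.546 = 0.743 mol/dm³.

0.743 mol/dm³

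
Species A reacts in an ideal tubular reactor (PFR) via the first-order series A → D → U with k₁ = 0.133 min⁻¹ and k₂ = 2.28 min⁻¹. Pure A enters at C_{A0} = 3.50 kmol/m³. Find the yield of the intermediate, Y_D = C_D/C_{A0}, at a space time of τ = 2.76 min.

Solving the coupled first-order balances gives C_D(τ) = [k₁/(k₂−k₁)]·C_{A0}·(e^(−k₁τ) − e^(−k₂τ)).
e^(−k₁τ) = e^(−0.133×2.76) = e^(−0.3671) = 0.6928; e^(−k₂τ) = e^(−6.293) = 0.001850.
C_D = 0.133×3.50/(2.28−0.133) × (0.6928−0.001850) = 0.2168×0.6909 = 0.1498 kmol/m³.
Y_D = C_D/C_{A0} = 0.1498/3.50 = 0.0428.

0.0428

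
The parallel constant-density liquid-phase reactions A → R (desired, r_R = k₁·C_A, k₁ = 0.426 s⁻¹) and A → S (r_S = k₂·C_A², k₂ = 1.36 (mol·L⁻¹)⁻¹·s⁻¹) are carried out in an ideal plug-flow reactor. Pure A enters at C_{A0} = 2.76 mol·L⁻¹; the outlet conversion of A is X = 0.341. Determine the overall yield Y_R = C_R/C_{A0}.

0.0415

C_A = C_{A0}(1−X) = 1.819 mol·L⁻¹.
Along a PFR/batch, dC_R/dC_A = −r_R/(r_R+r_S) = −k₁/(k₁+k₂·C_A).
Integrating from C_{A0} to C_A: C_R = (0.426/1.36)·ln[(0.426+1.36·2.76)/(0.426+1.36·1.82)] = 0.3132·ln(4.180/2.900) = 0.1145 mol·L⁻¹.
Y_R = C_R/C_{A0} = 0.1145/2.76 = 0.0415.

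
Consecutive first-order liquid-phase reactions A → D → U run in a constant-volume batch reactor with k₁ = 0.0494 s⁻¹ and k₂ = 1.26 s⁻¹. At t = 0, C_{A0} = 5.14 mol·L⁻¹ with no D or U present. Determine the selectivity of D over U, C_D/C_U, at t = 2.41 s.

For first-order series with pure A initially, C_D(t) = k₁C_{A0}/(k₂−k₁)·(e^(−k₁t) − e^(−k₂t)).
e^(−k₁t) = e^(−0.0494×2.41) = e^(−0.1191) = 0.8878; e^(−k₂t) = e^(−3.037) = 0.04800.
C_D = 0.0494×5.14/(1.26−0.0494) × (0.8878−0.04800) = 0.2097×0.8398 = 0.1761 mol·L⁻¹.
C_A = C_{A0}e^(−k₁t) = 4.563 mol·L⁻¹, so C_U = C_{A0}−C_A−C_D = 0.4008 mol·L⁻¹; C_D/C_U = 0.439.

0.439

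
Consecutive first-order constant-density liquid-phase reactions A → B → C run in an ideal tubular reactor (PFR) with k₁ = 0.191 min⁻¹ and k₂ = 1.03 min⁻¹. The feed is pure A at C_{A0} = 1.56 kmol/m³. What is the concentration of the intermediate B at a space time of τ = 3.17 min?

The intermediate concentration in a first-order A→B→C sequence is C_B = k₁C_{A0}(e^(−k₁τ) − e^(−k₂τ))/(k₂−k₁).
e^(−k₁τ) = e^(−0.191×3.17) = e^(−0.6055) = 0.5458; e^(−k₂τ) = e^(−3.265) = 0.03819.
C_B = 0.191×1.56/(1.03−0.191) × (0.5458−0.03819) = 0.3551×0.5076 = 0.1803 kmol/m³.

0.180 kmol/m³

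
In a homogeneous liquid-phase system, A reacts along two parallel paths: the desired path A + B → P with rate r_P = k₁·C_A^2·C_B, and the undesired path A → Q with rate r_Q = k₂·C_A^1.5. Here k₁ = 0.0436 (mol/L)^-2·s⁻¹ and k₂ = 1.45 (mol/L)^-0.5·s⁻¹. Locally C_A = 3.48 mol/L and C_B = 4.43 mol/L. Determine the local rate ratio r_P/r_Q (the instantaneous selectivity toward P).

0.248

S_{P/Q} = r_P/r_Q = (k₁·C_A^2·C_B)/(k₂·C_A^1.5) = (k₁/k₂)·C_A^0.5·C_B.
= (0.0436×3.480^2×4.430) / (1.45×3.480^1.5) = 2.339/9.413 = 0.248.
Since the desired path is higher order in A, keeping C_A high (PFR or concentrated feed) favours P.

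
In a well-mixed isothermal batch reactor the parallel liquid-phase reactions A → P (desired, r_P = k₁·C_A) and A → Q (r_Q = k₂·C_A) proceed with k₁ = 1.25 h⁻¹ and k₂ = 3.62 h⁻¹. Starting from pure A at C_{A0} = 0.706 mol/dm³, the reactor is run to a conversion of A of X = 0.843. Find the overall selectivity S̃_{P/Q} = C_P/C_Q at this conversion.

C_A = C_{A0}(1−X) = 0.1108 mol/dm³.
Both paths are first order in A, so the instantaneous fraction to P is constant: dC_P/d(−C_A) = k₁/(k₁+k₂) = 0.2567.
C_P = 0.2567·(C_{A0}−C_A) = 0.2567×0.5952 = 0.153 mol/dm³.
C_Q = (C_{A0}−C_A)−C_P = 0.4424 mol/dm³; S̃_{P/Q} = 0.1528/0.4424 = 0.345.

0.345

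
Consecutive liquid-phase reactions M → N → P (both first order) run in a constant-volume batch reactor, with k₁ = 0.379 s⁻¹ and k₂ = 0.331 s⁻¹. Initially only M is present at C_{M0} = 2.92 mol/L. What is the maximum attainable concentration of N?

For a first-order series the maximum intermediate yield is C_{N,max}/C_{M0} = (k₁/k₂)^[k₂/(k₂−k₁)].
= (0.379/0.331)^(0.331/(0.331−0.379)) = (1.145)^(-6.896) = 0.3930.
C_{N,max} = 0.3930×2.92 = 1.15 mol/L.

1.15 mol/L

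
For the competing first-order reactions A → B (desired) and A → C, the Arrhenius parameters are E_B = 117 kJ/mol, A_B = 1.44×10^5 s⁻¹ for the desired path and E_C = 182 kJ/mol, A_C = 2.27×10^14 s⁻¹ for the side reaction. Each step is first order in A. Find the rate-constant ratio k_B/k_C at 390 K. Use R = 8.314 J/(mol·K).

k_B/k_C = (A_B/A_C)·exp[−(E_B−E_C)/(RT)] = (A_B/A_C)·exp[(E_C−E_B)/(RT)].
(E_C−E_B)/(RT) = (182−117)×10³/(8.314×390) = 65000/3242 = 20.05.
k_B/k_C = (1.44×10^5/2.27×10^14)·exp(20.05) = 6.344×10^-10 × 5.083×10^8 = 0.322.
Since E_B < E_C, lowering the temperature improves selectivity toward B.

0.322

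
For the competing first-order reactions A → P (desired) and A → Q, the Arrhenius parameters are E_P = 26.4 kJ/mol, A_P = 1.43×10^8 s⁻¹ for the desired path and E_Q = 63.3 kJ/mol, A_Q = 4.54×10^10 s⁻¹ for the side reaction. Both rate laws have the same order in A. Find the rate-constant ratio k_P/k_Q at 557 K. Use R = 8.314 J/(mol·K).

9.10

With equal orders, S_{P/Q} = k_P/k_Q = (A_P/A_Q)·exp[(E_Q−E_P)/(RT)].
(E_Q−E_P)/(RT) = (63.3−26.4)×10³/(8.314×557) = 36900/4631 = 7.968.
k_P/k_Q = (1.43×10^8/4.54×10^10)·exp(7.968) = 0.003150 × 2888 = 9.10.
Since E_P < E_Q, lowering the temperature improves selectivity toward P.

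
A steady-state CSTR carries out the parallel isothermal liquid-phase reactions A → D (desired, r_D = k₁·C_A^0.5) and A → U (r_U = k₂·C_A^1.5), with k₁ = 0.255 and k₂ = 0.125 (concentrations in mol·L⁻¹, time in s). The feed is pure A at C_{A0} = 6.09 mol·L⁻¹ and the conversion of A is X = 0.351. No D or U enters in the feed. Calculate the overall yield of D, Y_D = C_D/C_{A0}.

0.119

Exit C_A = C_{A0}(1−X) = 6.09×0.649 = 3.952 mol·L⁻¹.
Rates in a CSTR are evaluated at the outlet concentration: r_D = 0.255×3.952^0.5 = 0.5070, r_U = 0.125×3.952^1.5 = 0.9822.
Fraction of consumed A going to D: r_D/(r_D+r_U) = 0.3404.
C_D = 0.3404·C_{A0}·X = 0.3404×6.09×0.351 = 0.728 mol·L⁻¹; Y_D = C_D/C_{A0} = 0.119.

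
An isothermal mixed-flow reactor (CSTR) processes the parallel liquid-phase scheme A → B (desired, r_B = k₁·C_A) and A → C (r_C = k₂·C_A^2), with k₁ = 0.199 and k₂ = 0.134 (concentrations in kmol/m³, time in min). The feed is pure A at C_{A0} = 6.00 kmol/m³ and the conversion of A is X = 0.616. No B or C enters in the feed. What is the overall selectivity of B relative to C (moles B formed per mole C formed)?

0.645

Exit C_A = C_{A0}(1−X) = 6.00×0.384 = 2.304 kmol/m³.
In a CSTR the entire volume is at exit conditions, so r_B = 0.199×2.304 = 0.4585 and r_C = 0.134×2.304^2 = 0.7113.
Overall selectivity = C_B/C_C = r_Bτ/(r_Cτ) = r_B/r_C = 0.645.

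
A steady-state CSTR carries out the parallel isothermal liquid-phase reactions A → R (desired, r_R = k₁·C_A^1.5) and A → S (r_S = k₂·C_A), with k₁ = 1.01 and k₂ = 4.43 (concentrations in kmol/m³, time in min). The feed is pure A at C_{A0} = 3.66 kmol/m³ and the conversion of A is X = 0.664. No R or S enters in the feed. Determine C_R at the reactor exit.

Exit C_A = C_{A0}(1−X) = 3.66×0.336 = 1.230 kmol/m³.
A CSTR operates uniformly at the exit composition, giving r_R = 1.377 and r_S = 5.448 (each k·C_A^n at C_A = 1.230).
Fraction of consumed A going to R: r_R/(r_R+r_S) = 0.2018.
C_R = 0.2018·C_{A0}·X = 0.2018×3.66×0.664 = 0.490 kmol/m³.

0.490 kmol/m³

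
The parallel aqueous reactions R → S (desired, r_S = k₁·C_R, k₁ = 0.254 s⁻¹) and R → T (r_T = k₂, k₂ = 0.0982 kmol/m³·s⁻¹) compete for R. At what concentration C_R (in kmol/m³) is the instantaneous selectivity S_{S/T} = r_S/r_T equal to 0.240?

0.0928 kmol/m³

S_{S/T} = (k₁/k₂)·C_R ⇒ C_R = S·k₂/k₁.
= 0.240×0.0982/0.254 = 0.0928 kmol/m³.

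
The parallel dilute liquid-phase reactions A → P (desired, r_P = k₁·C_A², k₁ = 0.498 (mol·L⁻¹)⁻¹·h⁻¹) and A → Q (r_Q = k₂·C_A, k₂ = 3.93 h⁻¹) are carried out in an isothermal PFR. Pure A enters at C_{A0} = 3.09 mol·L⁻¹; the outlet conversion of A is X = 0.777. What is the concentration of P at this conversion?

C_A = C_{A0}(1−X) = 0.6891 mol·L⁻¹.
Along a PFR/batch, dC_Q/dC_A = −r_Q/(r_P+r_Q) = −k₂/(k₂+k₁·C_A).
Integrating from C_{A0} to C_A: C_Q = (3.93/0.498)·ln[(3.93+0.498·3.09)/(3.93+0.498·0.689)] = 7.892·ln(5.469/4.273) = 1.947 mol·L⁻¹.
Then C_P = (C_{A0}−C_A) − C_Q = 2.401 − 1.947 = 0.4540 mol·L⁻¹.

0.454 mol·L⁻¹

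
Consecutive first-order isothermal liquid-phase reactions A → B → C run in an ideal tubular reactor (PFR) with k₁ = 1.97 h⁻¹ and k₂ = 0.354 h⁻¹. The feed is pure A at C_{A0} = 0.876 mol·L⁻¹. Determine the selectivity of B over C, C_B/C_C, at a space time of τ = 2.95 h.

0.744

Solving the coupled first-order balances gives C_B(τ) = [k₁/(k₂−k₁)]·C_{A0}·(e^(−k₁τ) − e^(−k₂τ)).
e^(−k₁τ) = e^(−1.97×2.95) = e^(−5.812) = 0.002993; e^(−k₂τ) = e^(−1.044) = 0.3519.
C_B = 1.97×0.876/(0.354−1.97) × (0.002993−0.3519) = (-1.068)×(-0.3489) = 0.3726 mol·L⁻¹.
C_A = C_{A0}e^(−k₁τ) = 0.002622 mol·L⁻¹, so C_C = C_{A0}−C_A−C_B = 0.5007 mol·L⁻¹; C_B/C_C = 0.744.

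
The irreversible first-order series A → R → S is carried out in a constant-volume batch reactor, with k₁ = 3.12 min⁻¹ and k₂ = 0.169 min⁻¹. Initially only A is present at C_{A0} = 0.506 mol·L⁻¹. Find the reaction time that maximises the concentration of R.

For first-order series the maximum of C_R occurs at t_opt = ln(k₂/k₁)/(k₂−k₁).
= ln(0.169/3.12)/(0.169−3.12) = ln(0.05417)/-2.951 = -2.916/-2.951 = 0.988 min.

0.988 min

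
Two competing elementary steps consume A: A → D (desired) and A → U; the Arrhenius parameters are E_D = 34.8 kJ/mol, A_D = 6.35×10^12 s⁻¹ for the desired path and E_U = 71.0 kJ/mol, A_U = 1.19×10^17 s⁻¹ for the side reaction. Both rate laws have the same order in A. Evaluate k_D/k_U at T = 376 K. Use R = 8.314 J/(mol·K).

5.71

k_D/k_U = (A_D/A_U)·exp[−(E_D−E_U)/(RT)] = (A_D/A_U)·exp[(E_U−E_D)/(RT)].
(E_U−E_D)/(RT) = (71.0−34.8)×10³/(8.314×376) = 36200/3126 = 11.58.
k_D/k_U = (6.35×10^12/1.19×10^17)·exp(11.58) = 5.336×10^-5 × 1.069×10^5 = 5.71.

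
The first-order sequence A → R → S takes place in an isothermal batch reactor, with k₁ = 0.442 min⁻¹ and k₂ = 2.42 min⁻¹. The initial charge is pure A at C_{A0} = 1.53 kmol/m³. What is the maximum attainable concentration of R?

0.191 kmol/m³

At the optimum, C_{R,max}/C_{A0} = (k₁/k₂)^[k₂/(k₂−k₁)].
= (0.442/2.42)^(2.42/(2.42−0.442)) = (0.1826)^(1.223) = 0.1249.
C_{R,max} = 0.1249×1.53 = 0.191 kmol/m³.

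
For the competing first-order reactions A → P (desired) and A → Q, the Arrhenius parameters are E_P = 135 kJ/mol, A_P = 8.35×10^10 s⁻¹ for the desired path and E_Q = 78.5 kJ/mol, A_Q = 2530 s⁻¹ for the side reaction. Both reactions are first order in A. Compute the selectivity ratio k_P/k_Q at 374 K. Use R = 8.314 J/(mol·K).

k_P/k_Q = (A_P/A_Q)·exp[−(E_P−E_Q)/(RT)] = (A_P/A_Q)·exp[(E_Q−E_P)/(RT)].
(E_Q−E_P)/(RT) = (78.5−135)×10³/(8.314×374) = -56500/3109 = -18.17.
k_P/k_Q = (8.35×10^10/2530)·exp(-18.17) = 3.300×10^7 × 1.284×10^-8 = 0.424.

0.424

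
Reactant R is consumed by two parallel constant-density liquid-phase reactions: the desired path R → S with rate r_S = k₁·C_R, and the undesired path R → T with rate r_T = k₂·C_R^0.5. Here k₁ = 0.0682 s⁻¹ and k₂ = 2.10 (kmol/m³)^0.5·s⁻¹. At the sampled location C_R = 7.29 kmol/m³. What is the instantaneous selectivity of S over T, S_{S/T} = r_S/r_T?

S_{S/T} = r_S/r_T = (k₁·C_R)/(k₂·C_R^0.5) = (k₁/k₂)·C_R^0.5.
= (0.0682×7.290) / (2.10×7.290^0.5) = 0.4972/5.670 = 0.0877.
Since the desired path is higher order in R, keeping C_R high (PFR or concentrated feed) favours S.

0.0877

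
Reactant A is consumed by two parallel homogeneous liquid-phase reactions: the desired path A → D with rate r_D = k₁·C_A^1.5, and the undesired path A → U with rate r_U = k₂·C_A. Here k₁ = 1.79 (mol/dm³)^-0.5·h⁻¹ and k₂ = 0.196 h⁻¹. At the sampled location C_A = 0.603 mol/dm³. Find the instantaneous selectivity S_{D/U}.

7.09

S_{D/U} = r_D/r_U = (k₁·C_A^1.5)/(k₂·C_A) = (k₁/k₂)·C_A^0.5.
= (1.79×0.6030^1.5) / (0.196×0.6030) = 0.8382/0.1182 = 7.09.
Since the desired path is higher order in A, keeping C_A high (PFR or concentrated feed) favours D.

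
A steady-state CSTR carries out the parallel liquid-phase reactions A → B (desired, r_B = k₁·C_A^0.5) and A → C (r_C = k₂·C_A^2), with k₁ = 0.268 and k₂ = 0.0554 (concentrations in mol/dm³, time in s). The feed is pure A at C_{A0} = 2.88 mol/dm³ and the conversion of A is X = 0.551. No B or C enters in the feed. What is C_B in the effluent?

Exit C_A = C_{A0}(1−X) = 2.88×0.449 = 1.293 mol/dm³.
Rates in a CSTR are evaluated at the outlet concentration: r_B = 0.268×1.293^0.5 = 0.3048, r_C = 0.0554×1.293^2 = 0.09264.
Fraction of consumed A going to B: r_B/(r_B+r_C) = 0.7669.
C_B = 0.7669·C_{A0}·X = 0.7669×2.88×0.551 = 1.22 mol/dm³.

1.22 mol/dm³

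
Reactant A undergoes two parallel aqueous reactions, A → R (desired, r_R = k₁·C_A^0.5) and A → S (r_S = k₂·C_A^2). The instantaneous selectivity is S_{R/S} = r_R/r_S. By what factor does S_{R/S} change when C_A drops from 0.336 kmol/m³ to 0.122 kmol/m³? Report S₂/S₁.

S_{R/S} = (k₁/k₂)·C_A^-1.5, so S₂/S₁ = (C_{A,2}/C_{A,1})^-1.5.
= (0.122/0.336)^(-1.5) = (0.3631)^(-1.5) = 4.57.
Selectivity toward R rises as C_A falls — low-concentration operation is favoured.

4.57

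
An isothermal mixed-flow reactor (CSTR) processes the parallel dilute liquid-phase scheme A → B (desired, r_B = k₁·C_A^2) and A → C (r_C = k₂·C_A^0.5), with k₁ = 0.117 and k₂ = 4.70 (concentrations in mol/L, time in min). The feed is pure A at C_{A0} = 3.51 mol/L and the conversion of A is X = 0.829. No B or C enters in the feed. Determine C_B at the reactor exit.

0.0333 mol/L

Exit C_A = C_{A0}(1−X) = 3.51×0.171 = 0.6002 mol/L.
In a CSTR the entire volume is at exit conditions, so r_B = 0.117×0.6002^2 = 0.04215 and r_C = 4.70×0.6002^0.5 = 3.641.
Fraction of consumed A going to B: r_B/(r_B+r_C) = 0.01144.
C_B = 0.01144·C_{A0}·X = 0.01144×3.51×0.829 = 0.0333 mol/L.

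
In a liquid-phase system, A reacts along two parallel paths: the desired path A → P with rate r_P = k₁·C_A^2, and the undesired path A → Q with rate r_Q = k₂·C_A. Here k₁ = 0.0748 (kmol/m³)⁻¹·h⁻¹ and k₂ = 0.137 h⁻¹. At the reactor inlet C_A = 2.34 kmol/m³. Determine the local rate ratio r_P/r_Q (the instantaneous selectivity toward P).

S_{P/Q} = r_P/r_Q = (k₁·C_A^2)/(k₂·C_A) = (k₁/k₂)·C_A.
= (0.0748×2.340^2) / (0.137×2.340) = 0.4096/0.3206 = 1.28.
Since the desired path is higher order in A, keeping C_A high (PFR or concentrated feed) favours P.

1.28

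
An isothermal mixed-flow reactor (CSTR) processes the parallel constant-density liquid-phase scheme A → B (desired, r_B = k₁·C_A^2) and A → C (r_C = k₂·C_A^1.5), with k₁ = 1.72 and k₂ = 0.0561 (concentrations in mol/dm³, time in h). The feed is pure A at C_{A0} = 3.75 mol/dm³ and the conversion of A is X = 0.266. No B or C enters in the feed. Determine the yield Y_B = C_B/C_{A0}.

0.261

Exit C_A = C_{A0}(1−X) = 3.75×0.734 = 2.752 mol/dm³.
Rates in a CSTR are evaluated at the outlet concentration: r_B = 1.72×2.752^2 = 13.03, r_C = 0.0561×2.752^1.5 = 0.2562.
Fraction of consumed A going to B: r_B/(r_B+r_C) = 0.9807.
C_B = 0.9807·C_{A0}·X = 0.9807×3.75×0.266 = 0.978 mol/dm³; Y_B = C_B/C_{A0} = 0.261.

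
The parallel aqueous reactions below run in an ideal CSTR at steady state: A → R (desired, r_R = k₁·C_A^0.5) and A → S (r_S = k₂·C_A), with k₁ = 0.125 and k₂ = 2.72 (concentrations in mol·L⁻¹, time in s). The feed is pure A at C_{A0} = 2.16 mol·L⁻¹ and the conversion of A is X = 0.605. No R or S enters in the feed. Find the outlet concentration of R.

0.0619 mol·L⁻¹

Exit C_A = C_{A0}(1−X) = 2.16×0.395 = 0.8532 mol·L⁻¹.
In a CSTR the entire volume is at exit conditions, so r_R = 0.125×0.8532^0.5 = 0.1155 and r_S = 2.72×0.8532 = 2.321.
Fraction of consumed A going to R: r_R/(r_R+r_S) = 0.04739.
C_R = 0.04739·C_{A0}·X = 0.04739×2.16×0.605 = 0.0619 mol·L⁻¹.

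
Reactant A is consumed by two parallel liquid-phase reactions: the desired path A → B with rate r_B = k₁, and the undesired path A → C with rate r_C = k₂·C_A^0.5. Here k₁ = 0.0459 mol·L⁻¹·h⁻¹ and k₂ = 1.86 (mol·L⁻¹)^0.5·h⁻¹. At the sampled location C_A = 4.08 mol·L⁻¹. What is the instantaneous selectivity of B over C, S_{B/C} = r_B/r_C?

S_{B/C} = r_B/r_C = (k₁)/(k₂·C_A^0.5) = (k₁/k₂)·C_A^-0.5.
= (0.0459) / (1.86×4.080^0.5) = 0.04590/3.757 = 0.0122.
The undesired path is higher order in A, so low C_A (CSTR or dilute feed) favours B.

0.0122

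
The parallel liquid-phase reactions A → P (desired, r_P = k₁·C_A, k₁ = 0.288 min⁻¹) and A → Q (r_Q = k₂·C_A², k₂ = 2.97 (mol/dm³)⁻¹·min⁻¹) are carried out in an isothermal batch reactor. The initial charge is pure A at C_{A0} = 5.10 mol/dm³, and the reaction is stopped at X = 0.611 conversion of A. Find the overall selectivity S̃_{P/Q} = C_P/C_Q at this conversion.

C_A = C_{A0}(1−X) = 1.984 mol/dm³.
Along a PFR/batch, dC_P/dC_A = −r_P/(r_P+r_Q) = −k₁/(k₁+k₂·C_A).
Integrating from C_{A0} to C_A: C_P = (0.288/2.97)·ln[(0.288+2.97·5.10)/(0.288+2.97·1.98)] = 0.09697·ln(15.44/6.180) = 0.08876 mol/dm³.
C_Q = (C_{A0}−C_A)−C_P = 3.027 mol/dm³; S̃_{P/Q} = 0.08876/3.027 = 0.0293.

0.0293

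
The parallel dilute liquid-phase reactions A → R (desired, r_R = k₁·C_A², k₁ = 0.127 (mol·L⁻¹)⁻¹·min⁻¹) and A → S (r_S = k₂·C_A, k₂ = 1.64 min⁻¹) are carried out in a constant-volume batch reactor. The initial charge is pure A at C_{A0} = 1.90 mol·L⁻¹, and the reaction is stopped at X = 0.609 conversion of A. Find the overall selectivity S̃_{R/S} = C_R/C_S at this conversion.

0.102

C_A = C_{A0}(1−X) = 0.7429 mol·L⁻¹.
Along a PFR/batch, dC_S/dC_A = −r_S/(r_R+r_S) = −k₂/(k₂+k₁·C_A).
Integrating from C_{A0} to C_A: C_S = (1.64/0.127)·ln[(1.64+0.127·1.90)/(1.64+0.127·0.743)] = 12.91·ln(1.881/1.734) = 1.050 mol·L⁻¹.
Then C_R = (C_{A0}−C_A) − C_S = 1.157 − 1.050 = 0.1068 mol·L⁻¹.
S̃_{R/S} = C_R/C_S = 0.1068/1.050 = 0.102.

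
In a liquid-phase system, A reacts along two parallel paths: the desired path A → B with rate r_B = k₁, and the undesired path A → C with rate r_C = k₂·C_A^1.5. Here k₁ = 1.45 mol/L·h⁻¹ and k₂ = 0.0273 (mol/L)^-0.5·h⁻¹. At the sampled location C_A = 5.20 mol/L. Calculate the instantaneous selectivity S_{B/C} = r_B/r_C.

S_{B/C} = r_B/r_C = (k₁)/(k₂·C_A^1.5) = (k₁/k₂)·C_A^-1.5.
= (1.45) / (0.0273×5.200^1.5) = 1.450/0.3237 = 4.48.

4.48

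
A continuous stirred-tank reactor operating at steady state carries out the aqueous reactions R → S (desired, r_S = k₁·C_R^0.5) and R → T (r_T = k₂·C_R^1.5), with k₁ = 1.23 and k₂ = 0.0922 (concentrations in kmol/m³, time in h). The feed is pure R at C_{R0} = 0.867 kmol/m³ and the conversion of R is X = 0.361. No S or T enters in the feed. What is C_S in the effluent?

Exit C_R = C_{R0}(1−X) = 0.867×0.639 = 0.5540 kmol/m³.
In a CSTR the entire volume is at exit conditions, so r_S = 1.23×0.5540^0.5 = 0.9155 and r_T = 0.0922×0.5540^1.5 = 0.03802.
Fraction of consumed R going to S: r_S/(r_S+r_T) = 0.9601.
C_S = 0.9601·C_{R0}·X = 0.9601×0.867×0.361 = 0.301 kmol/m³.

0.301 kmol/m³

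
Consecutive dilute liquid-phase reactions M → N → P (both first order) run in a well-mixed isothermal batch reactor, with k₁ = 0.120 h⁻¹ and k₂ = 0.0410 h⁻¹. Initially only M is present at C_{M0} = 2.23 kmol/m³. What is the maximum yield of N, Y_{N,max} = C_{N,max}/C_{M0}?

0.573

For a first-order series the maximum intermediate yield is C_{N,max}/C_{M0} = (k₁/k₂)^[k₂/(k₂−k₁)].
= (0.120/0.0410)^(0.0410/(0.0410−0.120)) = (2.927)^(-0.5190) = 0.5727.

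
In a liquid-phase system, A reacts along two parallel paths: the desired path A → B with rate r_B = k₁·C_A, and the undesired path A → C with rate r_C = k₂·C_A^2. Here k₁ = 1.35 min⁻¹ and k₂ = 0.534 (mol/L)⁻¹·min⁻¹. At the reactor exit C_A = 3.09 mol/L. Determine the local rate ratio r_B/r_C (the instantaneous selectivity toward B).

0.818

S_{B/C} = r_B/r_C = (k₁·C_A)/(k₂·C_A^2) = (k₁/k₂)·C_A⁻¹.
= (1.35×3.090) / (0.534×3.090^2) = 4.171/5.099 = 0.818.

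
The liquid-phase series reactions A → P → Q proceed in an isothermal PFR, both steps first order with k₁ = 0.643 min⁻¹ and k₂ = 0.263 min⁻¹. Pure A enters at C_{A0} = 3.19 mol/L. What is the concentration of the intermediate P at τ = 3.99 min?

1.48 mol/L

Solving the coupled first-order balances gives C_P(τ) = [k₁/(k₂−k₁)]·C_{A0}·(e^(−k₁τ) − e^(−k₂τ)).
e^(−k₁τ) = e^(−0.643×3.99) = e^(−2.566) = 0.07688; e^(−k₂τ) = e^(−1.049) = 0.3502.
C_P = 0.643×3.19/(0.263−0.643) × (0.07688−0.3502) = (-5.398)×(-0.2733) = 1.475 mol/L.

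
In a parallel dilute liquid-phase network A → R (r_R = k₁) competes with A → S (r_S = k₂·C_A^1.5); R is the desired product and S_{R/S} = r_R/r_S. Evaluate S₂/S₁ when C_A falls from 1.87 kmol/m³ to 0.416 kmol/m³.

9.53

S_{R/S} = (k₁/k₂)·C_A^-1.5, so S₂/S₁ = (C_{A,2}/C_{A,1})^-1.5.
= (0.416/1.87)^(-1.5) = (0.2225)^(-1.5) = 9.53.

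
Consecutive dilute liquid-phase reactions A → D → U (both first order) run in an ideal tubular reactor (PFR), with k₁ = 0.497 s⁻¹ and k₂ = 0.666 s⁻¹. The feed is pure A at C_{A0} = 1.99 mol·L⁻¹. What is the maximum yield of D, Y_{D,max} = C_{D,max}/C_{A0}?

0.316

Evaluating C_D at τ_opt = ln(k₂/k₁)/(k₂−k₁) gives C_{D,max}/C_{A0} = (k₁/k₂)^[k₂/(k₂−k₁)].
= (0.497/0.666)^(0.666/(0.666−0.497)) = (0.7462)^(3.941) = 0.3155.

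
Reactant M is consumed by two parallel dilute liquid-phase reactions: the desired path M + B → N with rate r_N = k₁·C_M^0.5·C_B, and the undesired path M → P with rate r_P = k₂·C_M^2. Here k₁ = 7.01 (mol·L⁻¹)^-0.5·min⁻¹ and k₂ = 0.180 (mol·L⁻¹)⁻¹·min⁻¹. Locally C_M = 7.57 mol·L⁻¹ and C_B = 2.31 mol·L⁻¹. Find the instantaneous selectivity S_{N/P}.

S_{N/P} = r_N/r_P = (k₁·C_M^0.5·C_B)/(k₂·C_M^2) = (k₁/k₂)·C_M^-1.5·C_B.
= (7.01×7.570^0.5×2.310) / (0.180×7.570^2) = 44.55/10.31 = 4.32.
The undesired path is higher order in M, so low C_M (CSTR or dilute feed) favours N.

4.32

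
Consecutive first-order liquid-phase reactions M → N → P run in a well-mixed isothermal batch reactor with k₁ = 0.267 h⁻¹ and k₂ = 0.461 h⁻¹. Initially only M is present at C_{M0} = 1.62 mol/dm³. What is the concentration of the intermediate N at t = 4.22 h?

0.404 mol/dm³

The intermediate concentration in a first-order A→B→C sequence is C_N = k₁C_{M0}(e^(−k₁t) − e^(−k₂t))/(k₂−k₁).
e^(−k₁t) = e^(−0.267×4.22) = e^(−1.127) = 0.3241; e^(−k₂t) = e^(−1.945) = 0.1429.
C_N = 0.267×1.62/(0.461−0.267) × (0.3241−0.1429) = 2.230×0.1812 = 0.4039 mol/dm³.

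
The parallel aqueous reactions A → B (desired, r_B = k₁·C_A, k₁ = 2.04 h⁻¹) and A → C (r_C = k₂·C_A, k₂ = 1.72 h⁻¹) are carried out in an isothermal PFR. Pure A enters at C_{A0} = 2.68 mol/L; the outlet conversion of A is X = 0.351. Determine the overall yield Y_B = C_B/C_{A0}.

0.190

C_A = C_{A0}(1−X) = 1.739 mol/L.
Both paths are first order in A, so the instantaneous fraction to B is constant: dC_B/d(−C_A) = k₁/(k₁+k₂) = 0.5426.
C_B = 0.5426·(C_{A0}−C_A) = 0.5426×0.9407 = 0.510 mol/L.
Y_B = C_B/C_{A0} = 0.5104/2.68 = 0.190.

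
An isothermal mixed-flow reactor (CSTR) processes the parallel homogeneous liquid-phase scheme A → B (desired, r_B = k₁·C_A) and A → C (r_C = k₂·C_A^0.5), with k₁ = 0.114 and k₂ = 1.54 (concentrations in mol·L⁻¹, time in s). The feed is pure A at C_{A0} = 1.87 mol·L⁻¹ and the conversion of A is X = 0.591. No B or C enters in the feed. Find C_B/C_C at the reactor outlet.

Exit C_A = C_{A0}(1−X) = 1.87×0.409 = 0.7648 mol·L⁻¹.
In a CSTR the entire volume is at exit conditions, so r_B = 0.114×0.7648 = 0.08719 and r_C = 1.54×0.7648^0.5 = 1.347.
Overall selectivity = C_B/C_C = r_Bτ/(r_Cτ) = r_B/r_C = 0.0647.

0.0647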